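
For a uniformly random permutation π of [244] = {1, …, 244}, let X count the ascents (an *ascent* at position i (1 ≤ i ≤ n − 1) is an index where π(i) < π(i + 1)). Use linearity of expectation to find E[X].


Write X = Σ X_I over i = 1, …, 243, with X_I the indicator of one ascent.
There are 243 indicators.
For each fixed i, the pair (π(i), π(i+1)) is a uniformly random ordered pair of distinct values from {1, …, 244}; by symmetry P[π(i) < π(i+1)] = 1/2.
By linearity: E[X] = 243 · (1/2) = (244 − 1) · (1/2) = 243/2 ≈ 121.5000.

E[X] = 243/2 = 121.5000.


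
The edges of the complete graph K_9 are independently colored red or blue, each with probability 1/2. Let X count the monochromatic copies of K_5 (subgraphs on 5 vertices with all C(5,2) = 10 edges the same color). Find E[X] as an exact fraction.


Let X = Σ_S X_S over the C(9, 5) = 126 subsets S of size 5, where X_S = 1 if the K_5 on S is monochromatic.
For a fixed S, the K_5 on S has C(5, 2) = 10 edges. P[all 10 edges red] = (1/2)^10, and likewise for blue, so P[monochromatic] = 2·(1/2)^10 = 2^{1 − 10} = 1/512.
Summing: E[X] = C(9, 5) · 2^{1 − 10} = 126 · 1/512 = 63/256.
Numerically: E[X] ≈ 0.246.

E[X] = C(9,5)·2^(1−C(5,2)) = 63/256 ≈ 0.246.


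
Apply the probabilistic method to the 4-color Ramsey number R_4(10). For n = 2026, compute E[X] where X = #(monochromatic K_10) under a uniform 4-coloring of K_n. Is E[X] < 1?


E[X] = C(2026, 10) · 4^{1 − 45} = 314029205130126398094885285 · 4^{−44} = 314029205130126398094885285/309485009821345068724781056.
As a reduced fraction: E[X] = 314029205130126398094885285/309485009821345068724781056 ≈ 1.014683.
Is E[X] < 1? NO.
Since E[X] ≥ 1, the first-moment bound is inconclusive at n = 2026; it does NOT by itself certify R_4(10) > 2026.

E[X] = 314029205130126398094885285/309485009821345068724781056 ≈ 1.014683; E[X] ≥ 1; first-moment method inconclusive here.


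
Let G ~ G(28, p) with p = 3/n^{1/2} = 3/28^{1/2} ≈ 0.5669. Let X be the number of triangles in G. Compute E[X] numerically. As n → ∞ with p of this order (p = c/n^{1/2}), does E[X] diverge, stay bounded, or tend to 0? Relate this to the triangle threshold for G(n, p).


Number of potential triangles: C(28, 3) = 3276.
Each occurs with probability p³ ≈ (0.5669)³ ≈ 1.822329e-01.
By linearity: E[X] = C(28, 3)·p³ ≈ 3276 · 1.822329e-01 ≈ 596.9949.
Since α = 1/2 < 1, p = c/n^{1/2} ≫ 1/n is above the triangle threshold p ~ 1/n. Asymptotically E[X] ~ (c³/6)·n^{3(1−α)} = (3³/6)·n^{1.5} → ∞; triangles are abundant w.h.p.

E[X] ≈ 596.9949; in regime p = Θ(1/n^{1/2}) E[X] diverges (above the triangle threshold p ~ 1/n).


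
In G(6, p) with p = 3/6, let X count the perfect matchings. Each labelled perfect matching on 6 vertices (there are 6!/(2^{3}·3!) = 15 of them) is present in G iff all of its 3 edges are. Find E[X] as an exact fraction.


K_6 has 6!/(2^{3}·3!) = 15 labelled perfect matchings.
For each such perfect matching H, let X_H = 1 if all 3 edges of H are present in G. Then P[X_H = 1] = p^{3} = (1/2)^{3} = 1/8.
By linearity of expectation: E[X] = Σ_H E[X_H] = 15 · p^{3} = 15 · 1/8 = 15/8.
Numerically: E[X] ≈ 1.875.

E[X] = 15 · (1/2)^{3} = 15/8 ≈ 1.875.


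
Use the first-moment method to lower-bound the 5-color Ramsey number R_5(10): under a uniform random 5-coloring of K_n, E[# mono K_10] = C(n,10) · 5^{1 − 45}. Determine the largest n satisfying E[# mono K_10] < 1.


We need C(n, 10) · 5^{1 − 45} < 1, i.e. C(n, 10) < 5^{45 − 1} = 5684341886080801486968994140625.
Check values of n near the boundary:
  n = 5386: C(5386, 10) = 5613966214234562222231428510561; 5613966214234562222231428510561 < 5684341886080801486968994140625? YES
  n = 5387: C(5387, 10) = 5624406917627224603154306376491; 5624406917627224603154306376491 < 5684341886080801486968994140625? YES
  n = 5388: C(5388, 10) = 5634865093375880654852250419586; 5634865093375880654852250419586 < 5684341886080801486968994140625? YES
  n = 5389: C(5389, 10) = 5645340767466558997768874792926; 5645340767466558997768874792926 < 5684341886080801486968994140625? YES
  n = 5390: C(5390, 10) = 5655833965919099070255434039753; 5655833965919099070255434039753 < 5684341886080801486968994140625? YES
  n = 5391: C(5391, 10) = 5666344714787188828795213697883; 5666344714787188828795213697883 < 5684341886080801486968994140625? YES
  n = 5392: C(5392, 10) = 5676873040158402483252283957448; 5676873040158402483252283957448 < 5684341886080801486968994140625? YES
  n = 5393: C(5393, 10) = 5687418968154238267170642278008; 5687418968154238267170642278008 < 5684341886080801486968994140625? NO
  n = 5394: C(5394, 10) = 5697982524930156243149785372878; 5697982524930156243149785372878 < 5684341886080801486968994140625? NO
The largest n with C(n, 10) < 5684341886080801486968994140625 is n = 5392 (where E[X] = 5676873040158402483252283957448/5684341886080801486968994140625 ≈ 0.99869). Hence R_5(10) > 5392, i.e. R_5(10) ≥ 5393.

Largest n = 5392; hence R_5(10) > 5392.


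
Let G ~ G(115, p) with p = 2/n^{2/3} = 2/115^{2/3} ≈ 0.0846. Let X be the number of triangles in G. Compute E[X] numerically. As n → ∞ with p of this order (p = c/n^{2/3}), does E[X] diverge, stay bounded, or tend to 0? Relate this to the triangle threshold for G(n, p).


Number of potential triangles: C(115, 3) = 246905.
Each occurs with probability p³ ≈ (0.0846)³ ≈ 6.04915e-04.
By linearity: E[X] = C(115, 3)·p³ ≈ 246905 · 6.04915e-04 ≈ 149.357.
Since α = 2/3 < 1, p = c/n^{2/3} ≫ 1/n is above the triangle threshold p ~ 1/n. Asymptotically E[X] ~ (c³/6)·n^{3(1−α)} = (2³/6)·n^{1} → ∞; triangles are abundant w.h.p.

E[X] ≈ 149.357; in regime p = Θ(1/n^{2/3}) E[X] diverges (above the triangle threshold p ~ 1/n).


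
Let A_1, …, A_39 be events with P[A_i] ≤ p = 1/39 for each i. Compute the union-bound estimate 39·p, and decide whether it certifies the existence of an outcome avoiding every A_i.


Union bound: P[∪_{i=1}^{39} A_i] ≤ Σ_i P[A_i] ≤ 39·p = 39·(1/39) = 1.
Numerically: 1 ≈ 1.000000.
Is 1 < 1? NO.
Since the bound 1 is ≥ 1, the union bound is uninformative here; it does NOT by itself certify existence.

39·p = 1 ≈ 1.000000; existence NOT certified by the union bound.


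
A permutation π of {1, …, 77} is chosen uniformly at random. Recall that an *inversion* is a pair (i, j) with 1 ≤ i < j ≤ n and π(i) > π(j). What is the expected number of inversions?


Write X = Σ X_I over the C(77, 2) = 2926 pairs i < j, with X_I the indicator of one inversion.
There are 2926 indicators.
For each fixed pair i < j, the values π(i) and π(j) are two distinct elements of {1, …, 77} in uniformly random order; by symmetry P[π(i) > π(j)] = 1/2.
By linearity: E[X] = 2926 · (1/2) = C(77, 2) · (1/2) = 2926/2 = 1463 ≈ 1463.000.

E[X] = 1463 = 1463.000.


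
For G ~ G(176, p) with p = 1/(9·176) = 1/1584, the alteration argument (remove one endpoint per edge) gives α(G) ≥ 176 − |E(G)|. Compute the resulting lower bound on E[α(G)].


E[|E(G)|] = C(176, 2)·p = 15400 · (1/1584) = 175/18.
E[α(G)] ≥ n − E[|E(G)|] = 176 − 175/18 = 2993/18.
Numerically: ≈ 166.2778.
(This is only a lower bound; the true E[α(G)] may be larger.)

E[α(G)] ≥ 2993/18 ≈ 166.2778.


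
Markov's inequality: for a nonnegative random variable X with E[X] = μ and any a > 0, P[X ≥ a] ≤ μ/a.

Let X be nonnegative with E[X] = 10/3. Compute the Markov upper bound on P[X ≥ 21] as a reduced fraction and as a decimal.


μ = E[X] = 10/3, a = 21.
Markov: P[X ≥ 21] ≤ μ/a = (10/3)/21 = 10/63.
Numerically: ≈ 0.159.
(Since a = 21 > μ = 3.333, the bound 10/63 is < 1 and informative.)

P[X ≥ 21] ≤ 10/63 ≈ 0.159.


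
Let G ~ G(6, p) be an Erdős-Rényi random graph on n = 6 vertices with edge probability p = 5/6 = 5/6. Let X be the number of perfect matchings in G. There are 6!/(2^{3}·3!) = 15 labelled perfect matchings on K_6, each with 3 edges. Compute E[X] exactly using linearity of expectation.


K_6 has 6!/(2^{3}·3!) = 15 labelled perfect matchings.
For each such perfect matching H, let X_H = 1 if all 3 edges of H are present in G. Then P[X_H = 1] = p^{3} = (5/6)^{3} = 125/216.
By linearity of expectation: E[X] = Σ_H E[X_H] = 15 · p^{3} = 15 · 125/216 = 625/72.
Numerically: E[X] ≈ 8.68056.

E[X] = 15 · (5/6)^{3} = 625/72 ≈ 8.68056.


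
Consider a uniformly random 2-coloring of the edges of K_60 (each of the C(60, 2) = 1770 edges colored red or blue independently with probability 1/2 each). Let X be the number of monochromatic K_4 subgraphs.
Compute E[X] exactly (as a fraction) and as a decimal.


Let X = Σ_S X_S over the C(60, 4) = 487635 subsets S of size 4, where X_S = 1 if the K_4 on S is monochromatic.
For a fixed S, the K_4 on S has C(4, 2) = 6 edges. P[all 6 edges red] = (1/2)^6, and likewise for blue, so P[monochromatic] = 2·(1/2)^6 = 2^{1 − 6} = 1/32.
Summing: E[X] = C(60, 4) · 2^{1 − 6} = 487635 · 1/32 = 487635/32.
Numerically: E[X] ≈ 15238.59375.

E[X] = C(60,4)·2^(1−C(4,2)) = 487635/32 ≈ 15238.59375.


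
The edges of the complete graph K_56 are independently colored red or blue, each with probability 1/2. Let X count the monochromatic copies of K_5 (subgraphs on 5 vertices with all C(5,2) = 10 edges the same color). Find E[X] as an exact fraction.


Let X = Σ_S X_S over the C(56, 5) = 3819816 subsets S of size 5, where X_S = 1 if the K_5 on S is monochromatic.
For a fixed S, the K_5 on S has C(5, 2) = 10 edges. P[all 10 edges red] = (1/2)^10, and likewise for blue, so P[monochromatic] = 2·(1/2)^10 = 2^{1 − 10} = 1/512.
Summing: E[X] = C(56, 5) · 2^{1 − 10} = 3819816 · 1/512 = 477477/64.
Numerically: E[X] ≈ 7460.578125.

E[X] = C(56,5)·2^(1−C(5,2)) = 477477/64 ≈ 7460.578125.


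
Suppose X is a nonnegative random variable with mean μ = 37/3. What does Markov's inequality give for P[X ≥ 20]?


μ = E[X] = 37/3, a = 20.
Markov: P[X ≥ 20] ≤ μ/a = (37/3)/20 = 37/60.
Numerically: ≈ 0.616667.
(Since a = 20 > μ = 12.333333, the bound 37/60 is < 1 and informative.)

P[X ≥ 20] ≤ 37/60 ≈ 0.616667.


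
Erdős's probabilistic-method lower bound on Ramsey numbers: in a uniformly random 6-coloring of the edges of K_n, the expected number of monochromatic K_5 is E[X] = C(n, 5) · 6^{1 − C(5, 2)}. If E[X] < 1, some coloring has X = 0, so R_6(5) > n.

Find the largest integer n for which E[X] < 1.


We need C(n, 5) · 6^{1 − 10} < 1, i.e. C(n, 5) < 6^{10 − 1} = 10077696.
Check values of n near the boundary:
  n = 63: C(63, 5) = 7028847; 7028847 < 10077696? YES
  n = 64: C(64, 5) = 7624512; 7624512 < 10077696? YES
  n = 65: C(65, 5) = 8259888; 8259888 < 10077696? YES
  n = 66: C(66, 5) = 8936928; 8936928 < 10077696? YES
  n = 67: C(67, 5) = 9657648; 9657648 < 10077696? YES
  n = 68: C(68, 5) = 10424128; 10424128 < 10077696? NO
  n = 69: C(69, 5) = 11238513; 11238513 < 10077696? NO
The largest n with C(n, 5) < 10077696 is n = 67 (where E[X] = 67067/69984 ≈ 0.9583190). Hence R_6(5) > 67, i.e. R_6(5) ≥ 68.

Largest n = 67; hence R_6(5) > 67.


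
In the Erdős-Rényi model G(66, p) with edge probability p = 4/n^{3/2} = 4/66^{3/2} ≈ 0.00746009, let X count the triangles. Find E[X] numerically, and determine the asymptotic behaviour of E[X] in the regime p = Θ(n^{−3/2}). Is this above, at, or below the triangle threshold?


Number of potential triangles: C(66, 3) = 45760.
Each occurs with probability p³ ≈ (0.00746009)³ ≈ 4.15176023e-07.
By linearity: E[X] = C(66, 3)·p³ ≈ 45760 · 4.15176023e-07 ≈ 0.018998.
Since α = 3/2 > 1, p = c/n^{3/2} = o(1/n) is below the triangle threshold p ~ 1/n. Asymptotically E[X] ~ (c³/6)·n^{3(1−α)} = (4³/6)·n^{-1.5} → 0, so by Markov's inequality G has no triangles w.h.p.

E[X] ≈ 0.018998; in regime p = Θ(1/n^{3/2}) E[X] tends to 0 (below the triangle threshold p ~ 1/n).


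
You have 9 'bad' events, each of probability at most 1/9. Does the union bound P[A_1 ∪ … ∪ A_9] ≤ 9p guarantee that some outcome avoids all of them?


Union bound: P[∪_{i=1}^{9} A_i] ≤ Σ_i P[A_i] ≤ 9·p = 9·(1/9) = 1.
Numerically: 1 ≈ 1.000.
Is 1 < 1? NO.
Since the bound 1 is ≥ 1, the union bound is uninformative here; it does NOT by itself certify existence.

9·p = 1 ≈ 1.000; existence NOT certified by the union bound.


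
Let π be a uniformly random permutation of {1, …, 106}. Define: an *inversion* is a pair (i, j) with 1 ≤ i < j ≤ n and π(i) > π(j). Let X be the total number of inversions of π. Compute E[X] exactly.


Write X = Σ X_I over the C(106, 2) = 5565 pairs i < j, with X_I the indicator of one inversion.
There are 5565 indicators.
For each fixed pair i < j, the values π(i) and π(j) are two distinct elements of {1, …, 106} in uniformly random order; by symmetry P[π(i) > π(j)] = 1/2.
By linearity: E[X] = 5565 · (1/2) = C(106, 2) · (1/2) = 5565/2 = 5565/2 ≈ 2782.500000.

E[X] = 5565/2 = 2782.500000.


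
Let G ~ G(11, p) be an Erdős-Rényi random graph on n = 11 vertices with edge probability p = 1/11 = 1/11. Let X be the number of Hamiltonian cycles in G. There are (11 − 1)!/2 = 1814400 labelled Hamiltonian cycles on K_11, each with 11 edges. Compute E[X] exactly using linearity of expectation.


K_11 has (11 − 1)!/2 = 1814400 labelled Hamiltonian cycles.
For each such Hamiltonian cycle H, let X_H = 1 if all 11 edges of H are present in G. Then P[X_H = 1] = p^{11} = (1/11)^{11} = 1/285311670611.
Summing the indicators: E[X] = Σ_H E[X_H] = 1814400 · p^{11} = 1814400 · 1/285311670611 = 1814400/285311670611.
Numerically: E[X] ≈ 6.35936e-06.

E[X] = 1814400 · (1/11)^{11} = 1814400/285311670611 ≈ 6.35936e-06.


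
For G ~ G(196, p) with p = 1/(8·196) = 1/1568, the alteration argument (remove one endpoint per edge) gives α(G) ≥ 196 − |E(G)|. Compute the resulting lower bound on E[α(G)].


E[|E(G)|] = C(196, 2)·p = 19110 · (1/1568) = 195/16.
E[α(G)] ≥ n − E[|E(G)|] = 196 − 195/16 = 2941/16.
Numerically: ≈ 183.812500.
(This is only a lower bound; the true E[α(G)] may be larger.)

E[α(G)] ≥ 2941/16 ≈ 183.812500.


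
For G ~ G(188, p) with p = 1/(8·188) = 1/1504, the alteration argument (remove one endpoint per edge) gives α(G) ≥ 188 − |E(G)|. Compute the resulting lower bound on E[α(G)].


E[|E(G)|] = C(188, 2)·p = 17578 · (1/1504) = 187/16.
E[α(G)] ≥ n − E[|E(G)|] = 188 − 187/16 = 2821/16.
Numerically: ≈ 176.3125.
(This is only a lower bound; the true E[α(G)] may be larger.)

E[α(G)] ≥ 2821/16 ≈ 176.3125.


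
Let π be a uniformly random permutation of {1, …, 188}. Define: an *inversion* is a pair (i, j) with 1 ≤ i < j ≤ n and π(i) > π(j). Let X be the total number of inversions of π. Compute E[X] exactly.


Write X = Σ X_I over the C(188, 2) = 17578 pairs i < j, with X_I the indicator of one inversion.
There are 17578 indicators.
For each fixed pair i < j, the values π(i) and π(j) are two distinct elements of {1, …, 188} in uniformly random order; by symmetry P[π(i) > π(j)] = 1/2.
By linearity: E[X] = 17578 · (1/2) = C(188, 2) · (1/2) = 17578/2 = 8789 ≈ 8789.000000.

E[X] = 8789 = 8789.000000.


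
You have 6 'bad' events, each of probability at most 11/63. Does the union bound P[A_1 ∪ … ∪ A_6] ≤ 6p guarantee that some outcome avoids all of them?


Union bound: P[∪_{i=1}^{6} A_i] ≤ Σ_i P[A_i] ≤ 6·p = 6·(11/63) = 22/21.
Numerically: 22/21 ≈ 1.0476190.
Is 22/21 < 1? NO.
Since the bound 22/21 is ≥ 1, the union bound is uninformative here; it does NOT by itself certify existence.

6·p = 22/21 ≈ 1.0476190; existence NOT certified by the union bound.


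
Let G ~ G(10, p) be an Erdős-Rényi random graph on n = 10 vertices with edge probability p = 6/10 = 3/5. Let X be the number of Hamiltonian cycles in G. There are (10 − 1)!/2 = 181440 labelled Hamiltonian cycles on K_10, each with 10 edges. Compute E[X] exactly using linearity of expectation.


K_10 has (10 − 1)!/2 = 181440 labelled Hamiltonian cycles.
For each such Hamiltonian cycle H, let X_H = 1 if all 10 edges of H are present in G. Then P[X_H = 1] = p^{10} = (3/5)^{10} = 59049/9765625.
By linearity: E[X] = Σ_H E[X_H] = 181440 · p^{10} = 181440 · 59049/9765625 = 2142770112/1953125.
Numerically: E[X] ≈ 1097.1.

E[X] = 181440 · (3/5)^{10} = 2142770112/1953125 ≈ 1097.1.


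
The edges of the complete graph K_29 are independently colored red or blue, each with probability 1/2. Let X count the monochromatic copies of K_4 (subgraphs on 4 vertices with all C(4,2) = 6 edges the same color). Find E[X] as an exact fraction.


Let X = Σ_S X_S over the C(29, 4) = 23751 subsets S of size 4, where X_S = 1 if the K_4 on S is monochromatic.
For a fixed S, the K_4 on S has C(4, 2) = 6 edges. P[all 6 edges red] = (1/2)^6, and likewise for blue, so P[monochromatic] = 2·(1/2)^6 = 2^{1 − 6} = 1/32.
Summing: E[X] = C(29, 4) · 2^{1 − 6} = 23751 · 1/32 = 23751/32.
Numerically: E[X] ≈ 742.21875.

E[X] = C(29,4)·2^(1−C(4,2)) = 23751/32 ≈ 742.21875.


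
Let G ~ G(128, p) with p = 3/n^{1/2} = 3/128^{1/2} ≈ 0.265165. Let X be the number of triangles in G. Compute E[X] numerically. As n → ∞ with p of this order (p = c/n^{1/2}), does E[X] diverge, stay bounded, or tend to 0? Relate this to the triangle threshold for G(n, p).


Number of potential triangles: C(128, 3) = 341376.
Each occurs with probability p³ ≈ (0.265165)³ ≈ 1.86444171e-02.
By linearity: E[X] = C(128, 3)·p³ ≈ 341376 · 1.86444171e-02 ≈ 6364.756526.
Since α = 1/2 < 1, p = c/n^{1/2} ≫ 1/n is above the triangle threshold p ~ 1/n. Asymptotically E[X] ~ (c³/6)·n^{3(1−α)} = (3³/6)·n^{1.5} → ∞; triangles are abundant w.h.p.

E[X] ≈ 6364.756526; in regime p = Θ(1/n^{1/2}) E[X] diverges (above the triangle threshold p ~ 1/n).


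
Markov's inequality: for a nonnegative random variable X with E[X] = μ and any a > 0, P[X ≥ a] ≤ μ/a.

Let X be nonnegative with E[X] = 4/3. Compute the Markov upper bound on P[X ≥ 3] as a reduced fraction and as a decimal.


μ = E[X] = 4/3, a = 3.
Markov: P[X ≥ 3] ≤ μ/a = (4/3)/3 = 4/9.
Numerically: ≈ 0.444444.
(Since a = 3 > μ = 1.333333, the bound 4/9 is < 1 and informative.)

P[X ≥ 3] ≤ 4/9 ≈ 0.444444.


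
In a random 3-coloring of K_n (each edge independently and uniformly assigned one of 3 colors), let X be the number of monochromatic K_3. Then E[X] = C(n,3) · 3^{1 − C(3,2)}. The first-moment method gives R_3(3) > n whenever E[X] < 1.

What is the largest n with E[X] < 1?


We need C(n, 3) · 3^{1 − 3} < 1, i.e. C(n, 3) < 3^{3 − 1} = 9.
Check values of n near the boundary:
  n = 3: C(3, 3) = 1; 1 < 9? YES
  n = 4: C(4, 3) = 4; 4 < 9? YES
  n = 5: C(5, 3) = 10; 10 < 9? NO
The largest n with C(n, 3) < 9 is n = 4 (where E[X] = 4/9 ≈ 0.44444). Hence R_3(3) > 4, i.e. R_3(3) ≥ 5.

Largest n = 4; hence R_3(3) > 4.


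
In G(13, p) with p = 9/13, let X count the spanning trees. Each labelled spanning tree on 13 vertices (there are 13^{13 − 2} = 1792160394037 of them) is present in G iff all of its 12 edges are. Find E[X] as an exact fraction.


K_13 has 13^{13 − 2} = 1792160394037 labelled spanning trees.
For each such spanning tree H, let X_H = 1 if all 12 edges of H are present in G. Then P[X_H = 1] = p^{12} = (9/13)^{12} = 282429536481/23298085122481.
Summing the indicators: E[X] = Σ_H E[X_H] = 1792160394037 · p^{12} = 1792160394037 · 282429536481/23298085122481 = 282429536481/13.
Numerically: E[X] ≈ 2.17253e+10.

E[X] = 1792160394037 · (9/13)^{12} = 282429536481/13 ≈ 2.17253e+10.


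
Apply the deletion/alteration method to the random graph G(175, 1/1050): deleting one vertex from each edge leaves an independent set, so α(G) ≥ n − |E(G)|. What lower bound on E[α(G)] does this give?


E[|E(G)|] = C(175, 2)·p = 15225 · (1/1050) = 29/2.
E[α(G)] ≥ n − E[|E(G)|] = 175 − 29/2 = 321/2.
Numerically: ≈ 160.500.
(This is only a lower bound; the true E[α(G)] may be larger.)

E[α(G)] ≥ 321/2 ≈ 160.500.


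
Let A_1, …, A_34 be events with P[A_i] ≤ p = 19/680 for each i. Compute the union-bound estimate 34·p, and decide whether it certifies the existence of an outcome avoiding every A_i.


Union bound: P[∪_{i=1}^{34} A_i] ≤ Σ_i P[A_i] ≤ 34·p = 34·(19/680) = 19/20.
Numerically: 19/20 ≈ 0.950.
Is 19/20 < 1? YES.
Since P[∪ A_i] ≤ 19/20 < 1, the complement has P[∩ A_i^c] ≥ 1 − 19/20 = 1/20 > 0, so some outcome avoids every A_i.

34·p = 19/20 ≈ 0.950; existence CERTIFIED by the union bound.


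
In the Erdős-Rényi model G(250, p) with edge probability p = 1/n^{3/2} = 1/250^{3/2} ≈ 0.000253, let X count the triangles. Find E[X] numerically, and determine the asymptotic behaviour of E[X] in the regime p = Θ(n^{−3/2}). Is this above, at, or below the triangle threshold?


Number of potential triangles: C(250, 3) = 2573000.
Each occurs with probability p³ ≈ (0.000253)³ ≈ 1.619086e-11.
By linearity: E[X] = C(250, 3)·p³ ≈ 2573000 · 1.619086e-11 ≈ 0.0000.
Since α = 3/2 > 1, p = c/n^{3/2} = o(1/n) is below the triangle threshold p ~ 1/n. Asymptotically E[X] ~ (c³/6)·n^{3(1−α)} = (1³/6)·n^{-1.5} → 0, so by Markov's inequality G has no triangles w.h.p.

E[X] ≈ 0.0000; in regime p = Θ(1/n^{3/2}) E[X] tends to 0 (below the triangle threshold p ~ 1/n).


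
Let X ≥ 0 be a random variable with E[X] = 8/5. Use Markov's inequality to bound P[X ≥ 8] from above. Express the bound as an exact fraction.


μ = E[X] = 8/5, a = 8.
Markov: P[X ≥ 8] ≤ μ/a = (8/5)/8 = 1/5.
Numerically: ≈ 0.2000.
(Since a = 8 > μ = 1.6000, the bound 1/5 is < 1 and informative.)

P[X ≥ 8] ≤ 1/5 ≈ 0.2000.


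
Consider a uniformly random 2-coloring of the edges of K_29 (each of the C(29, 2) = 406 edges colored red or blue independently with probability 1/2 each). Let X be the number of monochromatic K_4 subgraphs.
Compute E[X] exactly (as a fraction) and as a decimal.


Let X = Σ_S X_S over the C(29, 4) = 23751 subsets S of size 4, where X_S = 1 if the K_4 on S is monochromatic.
For a fixed S, the K_4 on S has C(4, 2) = 6 edges. P[all 6 edges red] = (1/2)^6, and likewise for blue, so P[monochromatic] = 2·(1/2)^6 = 2^{1 − 6} = 1/32.
Summing: E[X] = C(29, 4) · 2^{1 − 6} = 23751 · 1/32 = 23751/32.
Numerically: E[X] ≈ 742.2188.

E[X] = C(29,4)·2^(1−C(4,2)) = 23751/32 ≈ 742.2188.


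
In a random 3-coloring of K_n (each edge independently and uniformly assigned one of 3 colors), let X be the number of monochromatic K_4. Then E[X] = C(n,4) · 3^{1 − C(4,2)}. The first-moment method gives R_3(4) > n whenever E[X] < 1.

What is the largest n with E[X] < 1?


We need C(n, 4) · 3^{1 − 6} < 1, i.e. C(n, 4) < 3^{6 − 1} = 243.
Check values of n near the boundary:
  n = 5: C(5, 4) = 5; 5 < 243? YES
  n = 6: C(6, 4) = 15; 15 < 243? YES
  n = 7: C(7, 4) = 35; 35 < 243? YES
  n = 8: C(8, 4) = 70; 70 < 243? YES
  n = 9: C(9, 4) = 126; 126 < 243? YES
  n = 10: C(10, 4) = 210; 210 < 243? YES
  n = 11: C(11, 4) = 330; 330 < 243? NO
  n = 12: C(12, 4) = 495; 495 < 243? NO
  n = 13: C(13, 4) = 715; 715 < 243? NO
The largest n with C(n, 4) < 243 is n = 10 (where E[X] = 70/81 ≈ 0.8641975). Hence R_3(4) > 10, i.e. R_3(4) ≥ 11.

Largest n = 10; hence R_3(4) > 10.


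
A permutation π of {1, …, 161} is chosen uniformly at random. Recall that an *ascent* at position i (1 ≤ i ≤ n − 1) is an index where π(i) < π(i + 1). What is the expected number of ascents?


Write X = Σ X_I over i = 1, …, 160, with X_I the indicator of one ascent.
There are 160 indicators.
For each fixed i, the pair (π(i), π(i+1)) is a uniformly random ordered pair of distinct values from {1, …, 161}; by symmetry P[π(i) < π(i+1)] = 1/2.
By linearity: E[X] = 160 · (1/2) = (161 − 1) · (1/2) = 80 ≈ 80.0000.

E[X] = 80 = 80.0000.


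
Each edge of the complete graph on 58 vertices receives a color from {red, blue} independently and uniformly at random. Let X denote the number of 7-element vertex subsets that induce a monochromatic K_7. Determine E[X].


Let X = Σ_S X_S over the C(58, 7) = 300674088 subsets S of size 7, where X_S = 1 if the K_7 on S is monochromatic.
For a fixed S, the K_7 on S has C(7, 2) = 21 edges. P[all 21 edges red] = (1/2)^21, and likewise for blue, so P[monochromatic] = 2·(1/2)^21 = 2^{1 − 21} = 1/1048576.
By linearity of expectation: E[X] = C(58, 7) · 2^{1 − 21} = 300674088 · 1/1048576 = 37584261/131072.
Numerically: E[X] ≈ 286.74516.

E[X] = C(58,7)·2^(1−C(7,2)) = 37584261/131072 ≈ 286.74516.


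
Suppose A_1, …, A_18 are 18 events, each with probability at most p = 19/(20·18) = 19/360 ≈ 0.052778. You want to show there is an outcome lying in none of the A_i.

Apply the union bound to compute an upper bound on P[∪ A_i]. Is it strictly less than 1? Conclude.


Union bound: P[∪_{i=1}^{18} A_i] ≤ Σ_i P[A_i] ≤ 18·p = 18·(19/360) = 19/20.
Numerically: 19/20 ≈ 0.950000.
Is 19/20 < 1? YES.
Since P[∪ A_i] ≤ 19/20 < 1, the complement has P[∩ A_i^c] ≥ 1 − 19/20 = 1/20 > 0, so some outcome avoids every A_i.

18·p = 19/20 ≈ 0.950000; existence CERTIFIED by the union bound.


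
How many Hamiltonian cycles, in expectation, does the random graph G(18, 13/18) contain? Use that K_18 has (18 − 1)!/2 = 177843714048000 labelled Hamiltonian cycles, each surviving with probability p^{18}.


K_18 has (18 − 1)!/2 = 177843714048000 labelled Hamiltonian cycles.
For each such Hamiltonian cycle H, let X_H = 1 if all 18 edges of H are present in G. Then P[X_H = 1] = p^{18} = (13/18)^{18} = 112455406951957393129/39346408075296537575424.
By linearity of expectation: E[X] = Σ_H E[X_H] = 177843714048000 · p^{18} = 177843714048000 · 112455406951957393129/39346408075296537575424 = 1674446952588776589016668875/3294258113514384.
Numerically: E[X] ≈ 5.08e+11.

E[X] = 177843714048000 · (13/18)^{18} = 1674446952588776589016668875/3294258113514384 ≈ 5.08e+11.


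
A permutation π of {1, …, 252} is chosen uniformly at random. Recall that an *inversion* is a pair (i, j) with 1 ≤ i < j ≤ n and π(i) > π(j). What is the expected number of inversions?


Write X = Σ X_I over the C(252, 2) = 31626 pairs i < j, with X_I the indicator of one inversion.
There are 31626 indicators.
For each fixed pair i < j, the values π(i) and π(j) are two distinct elements of {1, …, 252} in uniformly random order; by symmetry P[π(i) > π(j)] = 1/2.
By linearity: E[X] = 31626 · (1/2) = C(252, 2) · (1/2) = 31626/2 = 15813 ≈ 15813.0000.

E[X] = 15813 = 15813.0000.


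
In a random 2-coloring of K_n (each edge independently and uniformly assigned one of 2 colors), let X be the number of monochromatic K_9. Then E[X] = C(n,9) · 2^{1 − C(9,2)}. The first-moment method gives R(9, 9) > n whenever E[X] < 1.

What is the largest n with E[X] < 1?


We need C(n, 9) · 2^{1 − 36} < 1, i.e. C(n, 9) < 2^{36 − 1} = 34359738368.
Check values of n near the boundary:
  n = 63: C(63, 9) = 23667689815; 23667689815 < 34359738368? YES
  n = 64: C(64, 9) = 27540584512; 27540584512 < 34359738368? YES
  n = 65: C(65, 9) = 31966749880; 31966749880 < 34359738368? YES
  n = 66: C(66, 9) = 37014131440; 37014131440 < 34359738368? NO
  n = 67: C(67, 9) = 42757703560; 42757703560 < 34359738368? NO
  n = 68: C(68, 9) = 49280065120; 49280065120 < 34359738368? NO
The largest n with C(n, 9) < 34359738368 is n = 65 (where E[X] = 3995843735/4294967296 ≈ 0.930355). Hence R(9, 9) > 65, i.e. R(9, 9) ≥ 66.

Largest n = 65; hence R(9, 9) > 65.


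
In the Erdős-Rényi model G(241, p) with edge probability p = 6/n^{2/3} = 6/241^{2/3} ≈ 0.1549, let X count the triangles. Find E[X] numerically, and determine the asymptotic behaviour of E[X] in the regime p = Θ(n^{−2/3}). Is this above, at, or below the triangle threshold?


Number of potential triangles: C(241, 3) = 2303960.
Each occurs with probability p³ ≈ (0.1549)³ ≈ 3.718944e-03.
By linearity: E[X] = C(241, 3)·p³ ≈ 2303960 · 3.718944e-03 ≈ 8568.2988.
Since α = 2/3 < 1, p = c/n^{2/3} ≫ 1/n is above the triangle threshold p ~ 1/n. Asymptotically E[X] ~ (c³/6)·n^{3(1−α)} = (6³/6)·n^{1} → ∞; triangles are abundant w.h.p.

E[X] ≈ 8568.2988; in regime p = Θ(1/n^{2/3}) E[X] diverges (above the triangle threshold p ~ 1/n).


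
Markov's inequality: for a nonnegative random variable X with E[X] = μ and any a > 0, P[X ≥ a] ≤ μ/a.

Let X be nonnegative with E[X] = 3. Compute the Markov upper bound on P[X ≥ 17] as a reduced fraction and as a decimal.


μ = E[X] = 3, a = 17.
Markov: P[X ≥ 17] ≤ μ/a = (3)/17 = 3/17.
Numerically: ≈ 0.17647.
(Since a = 17 > μ = 3.00000, the bound 3/17 is < 1 and informative.)

P[X ≥ 17] ≤ 3/17 ≈ 0.17647.


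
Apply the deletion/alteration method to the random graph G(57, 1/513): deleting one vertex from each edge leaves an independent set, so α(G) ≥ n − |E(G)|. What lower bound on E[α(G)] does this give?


E[|E(G)|] = C(57, 2)·p = 1596 · (1/513) = 28/9.
E[α(G)] ≥ n − E[|E(G)|] = 57 − 28/9 = 485/9.
Numerically: ≈ 53.888889.
(This is only a lower bound; the true E[α(G)] may be larger.)

E[α(G)] ≥ 485/9 ≈ 53.888889.


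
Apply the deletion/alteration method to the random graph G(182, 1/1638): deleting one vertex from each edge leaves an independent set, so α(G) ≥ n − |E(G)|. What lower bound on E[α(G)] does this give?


E[|E(G)|] = C(182, 2)·p = 16471 · (1/1638) = 181/18.
E[α(G)] ≥ n − E[|E(G)|] = 182 − 181/18 = 3095/18.
Numerically: ≈ 171.94444.
(This is only a lower bound; the true E[α(G)] may be larger.)

E[α(G)] ≥ 3095/18 ≈ 171.94444.


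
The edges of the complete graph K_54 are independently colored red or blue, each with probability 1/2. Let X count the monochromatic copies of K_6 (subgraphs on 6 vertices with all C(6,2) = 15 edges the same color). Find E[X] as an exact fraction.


Let X = Σ_S X_S over the C(54, 6) = 25827165 subsets S of size 6, where X_S = 1 if the K_6 on S is monochromatic.
For a fixed S, the K_6 on S has C(6, 2) = 15 edges. P[all 15 edges red] = (1/2)^15, and likewise for blue, so P[monochromatic] = 2·(1/2)^15 = 2^{1 − 15} = 1/16384.
By linearity: E[X] = C(54, 6) · 2^{1 − 15} = 25827165 · 1/16384 = 25827165/16384.
Numerically: E[X] ≈ 1576.365051.

E[X] = C(54,6)·2^(1−C(6,2)) = 25827165/16384 ≈ 1576.365051.


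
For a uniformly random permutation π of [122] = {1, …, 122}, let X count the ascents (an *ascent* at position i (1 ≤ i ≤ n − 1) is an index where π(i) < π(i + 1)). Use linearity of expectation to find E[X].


Write X = Σ X_I over i = 1, …, 121, with X_I the indicator of one ascent.
There are 121 indicators.
For each fixed i, the pair (π(i), π(i+1)) is a uniformly random ordered pair of distinct values from {1, …, 122}; by symmetry P[π(i) < π(i+1)] = 1/2.
By linearity: E[X] = 121 · (1/2) = (122 − 1) · (1/2) = 121/2 ≈ 60.5000.

E[X] = 121/2 = 60.5000.


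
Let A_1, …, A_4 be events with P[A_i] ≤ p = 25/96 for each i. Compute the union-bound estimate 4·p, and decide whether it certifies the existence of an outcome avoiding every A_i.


Union bound: P[∪_{i=1}^{4} A_i] ≤ Σ_i P[A_i] ≤ 4·p = 4·(25/96) = 25/24.
Numerically: 25/24 ≈ 1.04167.
Is 25/24 < 1? NO.
Since the bound 25/24 is ≥ 1, the union bound is uninformative here; it does NOT by itself certify existence.

4·p = 25/24 ≈ 1.04167; existence NOT certified by the union bound.


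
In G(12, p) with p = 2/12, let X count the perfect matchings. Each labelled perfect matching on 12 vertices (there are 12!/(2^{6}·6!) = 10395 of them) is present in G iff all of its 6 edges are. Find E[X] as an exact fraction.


K_12 has 12!/(2^{6}·6!) = 10395 labelled perfect matchings.
For each such perfect matching H, let X_H = 1 if all 6 edges of H are present in G. Then P[X_H = 1] = p^{6} = (1/6)^{6} = 1/46656.
By linearity of expectation: E[X] = Σ_H E[X_H] = 10395 · p^{6} = 10395 · 1/46656 = 385/1728.
Numerically: E[X] ≈ 0.2228.

E[X] = 10395 · (1/6)^{6} = 385/1728 ≈ 0.2228.


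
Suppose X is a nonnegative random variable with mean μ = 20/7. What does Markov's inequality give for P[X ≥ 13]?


μ = E[X] = 20/7, a = 13.
Markov: P[X ≥ 13] ≤ μ/a = (20/7)/13 = 20/91.
Numerically: ≈ 0.21978.
(Since a = 13 > μ = 2.85714, the bound 20/91 is < 1 and informative.)

P[X ≥ 13] ≤ 20/91 ≈ 0.21978.


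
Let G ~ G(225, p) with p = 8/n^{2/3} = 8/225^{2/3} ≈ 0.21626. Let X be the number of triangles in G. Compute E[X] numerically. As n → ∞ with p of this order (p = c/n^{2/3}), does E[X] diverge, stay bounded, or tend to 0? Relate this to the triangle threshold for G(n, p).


Number of potential triangles: C(225, 3) = 1873200.
Each occurs with probability p³ ≈ (0.21626)³ ≈ 1.0113580e-02.
By linearity: E[X] = C(225, 3)·p³ ≈ 1873200 · 1.0113580e-02 ≈ 18944.75852.
Since α = 2/3 < 1, p = c/n^{2/3} ≫ 1/n is above the triangle threshold p ~ 1/n. Asymptotically E[X] ~ (c³/6)·n^{3(1−α)} = (8³/6)·n^{1} → ∞; triangles are abundant w.h.p.

E[X] ≈ 18944.75852; in regime p = Θ(1/n^{2/3}) E[X] diverges (above the triangle threshold p ~ 1/n).


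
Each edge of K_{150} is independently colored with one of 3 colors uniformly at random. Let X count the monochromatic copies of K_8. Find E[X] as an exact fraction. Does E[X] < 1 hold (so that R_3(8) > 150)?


E[X] = C(150, 8) · 3^{1 − 28} = 5257211409450 · 3^{−27} = 5257211409450/7625597484987.
As a reduced fraction: E[X] = 584134601050/847288609443 ≈ 0.689.
Is E[X] < 1? YES.
Since E[X] < 1, there exists a 3-coloring of K_{150} with no monochromatic K_8; hence R_3(8) > 150.

E[X] = 584134601050/847288609443 ≈ 0.689; E[X] < 1, so R_3(8) > 150.


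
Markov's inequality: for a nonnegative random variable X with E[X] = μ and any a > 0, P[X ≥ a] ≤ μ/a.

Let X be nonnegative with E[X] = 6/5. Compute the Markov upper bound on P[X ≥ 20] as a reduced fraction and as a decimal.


μ = E[X] = 6/5, a = 20.
Markov: P[X ≥ 20] ≤ μ/a = (6/5)/20 = 3/50.
Numerically: ≈ 0.060.
(Since a = 20 > μ = 1.200, the bound 3/50 is < 1 and informative.)

P[X ≥ 20] ≤ 3/50 ≈ 0.060.


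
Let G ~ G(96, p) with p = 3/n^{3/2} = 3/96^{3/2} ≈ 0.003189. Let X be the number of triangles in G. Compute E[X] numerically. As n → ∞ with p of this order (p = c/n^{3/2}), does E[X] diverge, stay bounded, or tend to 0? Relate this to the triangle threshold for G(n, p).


Number of potential triangles: C(96, 3) = 142880.
Each occurs with probability p³ ≈ (0.003189)³ ≈ 3.244466e-08.
By linearity: E[X] = C(96, 3)·p³ ≈ 142880 · 3.244466e-08 ≈ 0.0046.
Since α = 3/2 > 1, p = c/n^{3/2} = o(1/n) is below the triangle threshold p ~ 1/n. Asymptotically E[X] ~ (c³/6)·n^{3(1−α)} = (3³/6)·n^{-1.5} → 0, so by Markov's inequality G has no triangles w.h.p.

E[X] ≈ 0.0046; in regime p = Θ(1/n^{3/2}) E[X] tends to 0 (below the triangle threshold p ~ 1/n).


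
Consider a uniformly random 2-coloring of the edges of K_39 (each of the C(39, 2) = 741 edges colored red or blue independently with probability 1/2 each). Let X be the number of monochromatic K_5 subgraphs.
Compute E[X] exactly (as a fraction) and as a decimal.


Let X = Σ_S X_S over the C(39, 5) = 575757 subsets S of size 5, where X_S = 1 if the K_5 on S is monochromatic.
For a fixed S, the K_5 on S has C(5, 2) = 10 edges. P[all 10 edges red] = (1/2)^10, and likewise for blue, so P[monochromatic] = 2·(1/2)^10 = 2^{1 − 10} = 1/512.
By linearity: E[X] = C(39, 5) · 2^{1 − 10} = 575757 · 1/512 = 575757/512.
Numerically: E[X] ≈ 1124.525.

E[X] = C(39,5)·2^(1−C(5,2)) = 575757/512 ≈ 1124.525.


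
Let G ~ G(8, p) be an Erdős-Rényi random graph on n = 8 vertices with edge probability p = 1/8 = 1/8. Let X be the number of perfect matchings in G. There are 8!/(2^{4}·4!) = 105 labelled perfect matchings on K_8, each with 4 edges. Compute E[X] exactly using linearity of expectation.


K_8 has 8!/(2^{4}·4!) = 105 labelled perfect matchings.
For each such perfect matching H, let X_H = 1 if all 4 edges of H are present in G. Then P[X_H = 1] = p^{4} = (1/8)^{4} = 1/4096.
By linearity of expectation: E[X] = Σ_H E[X_H] = 105 · p^{4} = 105 · 1/4096 = 105/4096.
Numerically: E[X] ≈ 0.0256348.

E[X] = 105 · (1/8)^{4} = 105/4096 ≈ 0.0256348.


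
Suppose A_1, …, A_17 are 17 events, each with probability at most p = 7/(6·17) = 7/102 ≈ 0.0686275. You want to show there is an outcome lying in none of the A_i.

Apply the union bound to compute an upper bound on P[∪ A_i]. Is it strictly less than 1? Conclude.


Union bound: P[∪_{i=1}^{17} A_i] ≤ Σ_i P[A_i] ≤ 17·p = 17·(7/102) = 7/6.
Numerically: 7/6 ≈ 1.1666667.
Is 7/6 < 1? NO.
Since the bound 7/6 is ≥ 1, the union bound is uninformative here; it does NOT by itself certify existence.

17·p = 7/6 ≈ 1.1666667; existence NOT certified by the union bound.


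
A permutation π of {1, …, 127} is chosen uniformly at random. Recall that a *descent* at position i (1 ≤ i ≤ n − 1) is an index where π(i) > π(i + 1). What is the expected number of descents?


Write X = Σ X_I over i = 1, …, 126, with X_I the indicator of one descent.
There are 126 indicators.
For each fixed i, the pair (π(i), π(i+1)) is a uniformly random ordered pair of distinct values from {1, …, 127}; by symmetry P[π(i) > π(i+1)] = 1/2.
By linearity: E[X] = 126 · (1/2) = (127 − 1) · (1/2) = 63 ≈ 63.0000.

E[X] = 63 = 63.0000.


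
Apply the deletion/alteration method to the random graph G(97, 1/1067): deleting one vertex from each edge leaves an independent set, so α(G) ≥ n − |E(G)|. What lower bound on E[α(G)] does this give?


E[|E(G)|] = C(97, 2)·p = 4656 · (1/1067) = 48/11.
E[α(G)] ≥ n − E[|E(G)|] = 97 − 48/11 = 1019/11.
Numerically: ≈ 92.636.
(This is only a lower bound; the true E[α(G)] may be larger.)

E[α(G)] ≥ 1019/11 ≈ 92.636.


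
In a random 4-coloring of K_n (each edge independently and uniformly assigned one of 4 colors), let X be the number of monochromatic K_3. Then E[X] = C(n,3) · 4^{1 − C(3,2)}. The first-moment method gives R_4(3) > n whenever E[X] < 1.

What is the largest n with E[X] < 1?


We need C(n, 3) · 4^{1 − 3} < 1, i.e. C(n, 3) < 4^{3 − 1} = 16.
Check values of n near the boundary:
  n = 4: C(4, 3) = 4; 4 < 16? YES
  n = 5: C(5, 3) = 10; 10 < 16? YES
  n = 6: C(6, 3) = 20; 20 < 16? NO
  n = 7: C(7, 3) = 35; 35 < 16? NO
  n = 8: C(8, 3) = 56; 56 < 16? NO
The largest n with C(n, 3) < 16 is n = 5 (where E[X] = 5/8 ≈ 0.62500). Hence R_4(3) > 5, i.e. R_4(3) ≥ 6.

Largest n = 5; hence R_4(3) > 5.


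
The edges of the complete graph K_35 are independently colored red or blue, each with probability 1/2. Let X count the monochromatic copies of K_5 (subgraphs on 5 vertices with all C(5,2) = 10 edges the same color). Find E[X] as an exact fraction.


Let X = Σ_S X_S over the C(35, 5) = 324632 subsets S of size 5, where X_S = 1 if the K_5 on S is monochromatic.
For a fixed S, the K_5 on S has C(5, 2) = 10 edges. P[all 10 edges red] = (1/2)^10, and likewise for blue, so P[monochromatic] = 2·(1/2)^10 = 2^{1 − 10} = 1/512.
By linearity: E[X] = C(35, 5) · 2^{1 − 10} = 324632 · 1/512 = 40579/64.
Numerically: E[X] ≈ 634.046875.

E[X] = C(35,5)·2^(1−C(5,2)) = 40579/64 ≈ 634.046875.


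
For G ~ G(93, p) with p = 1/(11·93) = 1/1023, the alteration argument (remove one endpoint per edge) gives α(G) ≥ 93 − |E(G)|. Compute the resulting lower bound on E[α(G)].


E[|E(G)|] = C(93, 2)·p = 4278 · (1/1023) = 46/11.
E[α(G)] ≥ n − E[|E(G)|] = 93 − 46/11 = 977/11.
Numerically: ≈ 88.818.
(This is only a lower bound; the true E[α(G)] may be larger.)

E[α(G)] ≥ 977/11 ≈ 88.818.


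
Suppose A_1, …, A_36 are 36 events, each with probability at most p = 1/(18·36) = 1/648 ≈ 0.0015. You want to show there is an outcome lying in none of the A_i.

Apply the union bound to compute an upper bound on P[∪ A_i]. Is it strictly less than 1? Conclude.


Union bound: P[∪_{i=1}^{36} A_i] ≤ Σ_i P[A_i] ≤ 36·p = 36·(1/648) = 1/18.
Numerically: 1/18 ≈ 0.0556.
Is 1/18 < 1? YES.
Since P[∪ A_i] ≤ 1/18 < 1, the complement has P[∩ A_i^c] ≥ 1 − 1/18 = 17/18 > 0, so some outcome avoids every A_i.

36·p = 1/18 ≈ 0.0556; existence CERTIFIED by the union bound.
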